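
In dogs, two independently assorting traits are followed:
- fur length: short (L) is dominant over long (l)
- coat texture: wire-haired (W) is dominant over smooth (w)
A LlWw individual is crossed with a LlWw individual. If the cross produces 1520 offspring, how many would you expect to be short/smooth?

Dihybrid cross LlWw × LlWw — consider each gene separately:
fur length: Ll × Ll → 1 LL, 2 Ll, 1 ll → 3 L_ : 1 ll (out of 4)
coat texture: Ww × Ww → 1 WW, 2 Ww, 1 ww → 3 W_ : 1 ww (out of 4)
Combine (counts out of 4 × 4 = 16): short/wire-haired (L_W_) = 3×3 = 9; short/smooth (L_ww) = 3×1 = 3; long/wire-haired (llW_) = 1×3 = 3; long/smooth (llww) = 1×1 = 1
Phenotype counts (out of 16): 9 short/wire-haired, 3 short/smooth, 3 long/wire-haired, 1 long/smooth
short/smooth: 3 out of 16 → fraction 3/16
Expected count = 3/16 × 1520 = 285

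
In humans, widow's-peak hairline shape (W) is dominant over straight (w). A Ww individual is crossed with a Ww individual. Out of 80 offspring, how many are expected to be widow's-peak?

Punnett square for Ww × Ww:
Offspring genotypes: 1 WW, 2 Ww, 1 ww
widow's-peak: 3, straight: 1
widow's-peak: 3 out of 4 → fraction 3/4
Expected count = 3/4 × 80 = 60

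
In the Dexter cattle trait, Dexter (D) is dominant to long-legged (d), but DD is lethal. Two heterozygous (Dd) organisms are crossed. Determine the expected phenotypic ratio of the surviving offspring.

Cross: Dd × Dd
Punnett square offspring (before lethality): 1 DD, 2 Dd, 1 dd
The DD genotype is lethal (embryos die); surviving offspring: 2 Dd, 1 dd
Ratio: 2 Dexter (short-legged) : 1 long-legged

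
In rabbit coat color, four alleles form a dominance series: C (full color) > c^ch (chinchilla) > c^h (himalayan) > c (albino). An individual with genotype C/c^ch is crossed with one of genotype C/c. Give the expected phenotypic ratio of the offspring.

Cross: C/c^ch × C/c
Allele dominance: C > c^ch > c^h > c
Offspring genotypes: 1 C/C, 1 C/c, 1 C/c^ch, 1 c^ch/c
Phenotype counts: 3 full color, 1 chinchilla
Ratio: 3 full color : 1 chinchilla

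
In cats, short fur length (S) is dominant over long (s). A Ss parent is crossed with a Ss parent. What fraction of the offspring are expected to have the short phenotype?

Punnett square for Ss × Ss:
Offspring genotypes: 1 SS, 2 Ss, 1 ss
Total offspring: 4
Count with target: 3
Probability: 3/4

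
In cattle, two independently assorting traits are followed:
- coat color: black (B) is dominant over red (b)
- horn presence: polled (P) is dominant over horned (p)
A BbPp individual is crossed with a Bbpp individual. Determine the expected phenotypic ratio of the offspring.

Dihybrid cross BbPp × Bbpp — consider each gene separately:
coat color: Bb × Bb → 1 BB, 2 Bb, 1 bb → 3 B_ : 1 bb (out of 4)
horn presence: Pp × pp → 2 Pp, 2 pp → 2 P_ : 2 pp (out of 4)
Combine (counts out of 4 × 4 = 16): black/polled (B_P_) = 3×2 = 6; black/horned (B_pp) = 3×2 = 6; red/polled (bbP_) = 1×2 = 2; red/horned (bbpp) = 1×2 = 2
Phenotype counts (out of 16): 6 black/polled, 6 black/horned, 2 red/polled, 2 red/horned
Ratio: 3 black/polled : 3 black/horned : 1 red/polled : 1 red/horned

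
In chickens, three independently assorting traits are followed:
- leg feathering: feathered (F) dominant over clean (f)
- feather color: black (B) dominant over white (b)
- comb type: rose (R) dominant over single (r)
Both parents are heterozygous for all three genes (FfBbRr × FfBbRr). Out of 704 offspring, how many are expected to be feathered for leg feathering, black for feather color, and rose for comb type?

Trihybrid cross: FfBbRr × FfBbRr
Each trait segregates independently with a 3:1 phenotypic ratio, so each gene contributes 3/4 (dominant) or 1/4 (recessive).
Target: feathered (leg feathering), black (feather color), rose (comb type)
Probability = product of independent per-trait probabilities
= 3/4 × 3/4 × 3/4 = 27/64
Expected count = 27/64 × 704 = 297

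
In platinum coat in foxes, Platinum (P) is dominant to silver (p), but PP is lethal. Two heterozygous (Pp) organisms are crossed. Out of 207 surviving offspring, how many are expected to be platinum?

Cross: Pp × Pp
Punnett square offspring (before lethality): 1 PP, 2 Pp, 1 pp
The PP genotype is lethal (embryos die); surviving offspring: 2 Pp, 1 pp
platinum: 2 out of 3 → fraction 2/3
Expected count = 2/3 × 207 = 138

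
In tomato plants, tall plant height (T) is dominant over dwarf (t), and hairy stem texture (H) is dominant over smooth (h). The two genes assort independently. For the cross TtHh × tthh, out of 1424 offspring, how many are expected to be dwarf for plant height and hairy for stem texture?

Dihybrid cross TtHh × tthh — consider each gene separately:
plant height: Tt × tt → 2 Tt, 2 tt → 2 T_ : 2 tt (out of 4)
stem texture: Hh × hh → 2 Hh, 2 hh → 2 H_ : 2 hh (out of 4)
Looking for: dwarf (tt) and hairy (H_)
P(dwarf) = 2/4, P(hairy) = 2/4
P(both) = 2/4 × 2/4 = 4/16 = 1/4
Expected count = 1/4 × 1424 = 356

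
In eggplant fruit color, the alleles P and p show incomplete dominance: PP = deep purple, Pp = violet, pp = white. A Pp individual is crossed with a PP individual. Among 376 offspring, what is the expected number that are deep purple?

Punnett square for Pp × PP:
Offspring genotypes: 2 PP, 2 Pp
Phenotype counts: 2 deep purple, 2 violet
deep purple: 2 out of 4 → fraction 1/2
Expected count = 1/2 × 376 = 188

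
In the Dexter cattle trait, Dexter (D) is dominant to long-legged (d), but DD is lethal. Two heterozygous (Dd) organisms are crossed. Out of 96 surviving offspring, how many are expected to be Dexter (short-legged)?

Cross: Dd × Dd
Punnett square offspring (before lethality): 1 DD, 2 Dd, 1 dd
The DD genotype is lethal (embryos die); surviving offspring: 2 Dd, 1 dd
Dexter (short-legged): 2 out of 3 → fraction 2/3
Expected count = 2/3 × 96 = 64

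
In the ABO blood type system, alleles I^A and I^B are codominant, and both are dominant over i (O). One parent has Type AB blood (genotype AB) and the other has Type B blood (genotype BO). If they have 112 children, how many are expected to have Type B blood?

Cross: AB × BO
Possible offspring genotypes: 1 AB, 1 AO, 1 BB, 1 BO
Blood type counts: 1 Type AB, 1 Type A, 2 Type B
Probability of Type B: 2/4 = 1/2
Expected count = 1/2 × 112 = 56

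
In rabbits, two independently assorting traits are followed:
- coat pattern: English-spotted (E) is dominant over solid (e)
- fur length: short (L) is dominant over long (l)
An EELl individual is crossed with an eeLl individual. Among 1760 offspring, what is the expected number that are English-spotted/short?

Dihybrid cross EELl × eeLl — consider each gene separately:
coat pattern: EE × ee → 4 Ee → 4 E_ (out of 4)
fur length: Ll × Ll → 1 LL, 2 Ll, 1 ll → 3 L_ : 1 ll (out of 4)
Combine (counts out of 4 × 4 = 16): English-spotted/short (E_L_) = 4×3 = 12; English-spotted/long (E_ll) = 4×1 = 4
Phenotype counts (out of 16): 12 English-spotted/short, 4 English-spotted/long
English-spotted/short: 12 out of 16 → fraction 3/4
Expected count = 3/4 × 1760 = 1320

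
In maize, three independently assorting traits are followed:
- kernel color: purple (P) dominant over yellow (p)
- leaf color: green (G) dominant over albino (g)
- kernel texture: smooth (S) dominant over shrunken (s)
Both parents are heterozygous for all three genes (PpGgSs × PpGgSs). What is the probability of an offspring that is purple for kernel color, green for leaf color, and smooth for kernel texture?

Trihybrid cross: PpGgSs × PpGgSs
Each trait segregates independently with a 3:1 phenotypic ratio, so each gene contributes 3/4 (dominant) or 1/4 (recessive).
Target: purple (kernel color), green (leaf color), smooth (kernel texture)
Probability = product of independent per-trait probabilities
= 3/4 × 3/4 × 3/4 = 27/64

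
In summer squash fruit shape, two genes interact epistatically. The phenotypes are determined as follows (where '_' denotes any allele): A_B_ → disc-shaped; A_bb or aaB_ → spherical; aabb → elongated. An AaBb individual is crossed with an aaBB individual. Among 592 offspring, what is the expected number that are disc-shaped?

Cross: AaBb × aaBB — consider each gene separately:
A gene: Aa × aa → 2 Aa, 2 aa → 2 A_ : 2 aa (out of 4)
B gene: Bb × BB → 2 BB, 2 Bb → 4 B_ (out of 4)
Genotype classes (out of 4 × 4 = 16): A_B_ = 2×4 = 8; aaB_ = 2×4 = 8
Apply the phenotype rules: A_B_ (8) → disc-shaped; aaB_ (8) → spherical
Phenotype counts (out of 16): 8 disc-shaped, 8 spherical
disc-shaped: 8 out of 16 → fraction 1/2
Expected count = 1/2 × 592 = 296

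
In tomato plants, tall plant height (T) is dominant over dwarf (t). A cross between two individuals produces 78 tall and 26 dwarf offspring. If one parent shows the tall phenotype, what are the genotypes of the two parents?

Observed offspring: 78 tall, 26 dwarf
The observed ratio simplifies to 3:1. Dwarf (tt) offspring appear, so each parent must contribute one t allele. The parent stated to show tall carries T, so it is Tt. The other parent is then either Tt or tt: Tt × tt would give a 1:1 split, whereas Tt × Tt gives 3:1 — matching the data. So both parents are heterozygous (Tt × Tt).
Parent genotypes: Tt × Tt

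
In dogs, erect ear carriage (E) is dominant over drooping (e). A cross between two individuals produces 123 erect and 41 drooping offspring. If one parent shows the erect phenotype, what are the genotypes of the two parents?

Observed offspring: 123 erect, 41 drooping
The observed ratio simplifies to 3:1. Drooping (ee) offspring appear, so each parent must contribute one e allele. The parent stated to show erect carries E, so it is Ee. The other parent is then either Ee or ee: Ee × ee would give a 1:1 split, whereas Ee × Ee gives 3:1 — matching the data. So both parents are heterozygous (Ee × Ee).
Parent genotypes: Ee × Ee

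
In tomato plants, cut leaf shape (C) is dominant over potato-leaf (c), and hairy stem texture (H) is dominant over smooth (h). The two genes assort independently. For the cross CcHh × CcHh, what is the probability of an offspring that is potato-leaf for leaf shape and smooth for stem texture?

Dihybrid cross CcHh × CcHh — consider each gene separately:
leaf shape: Cc × Cc → 1 CC, 2 Cc, 1 cc → 3 C_ : 1 cc (out of 4)
stem texture: Hh × Hh → 1 HH, 2 Hh, 1 hh → 3 H_ : 1 hh (out of 4)
Looking for: potato-leaf (cc) and smooth (hh)
P(potato-leaf) = 1/4, P(smooth) = 1/4
P(both) = 1/4 × 1/4 = 1/16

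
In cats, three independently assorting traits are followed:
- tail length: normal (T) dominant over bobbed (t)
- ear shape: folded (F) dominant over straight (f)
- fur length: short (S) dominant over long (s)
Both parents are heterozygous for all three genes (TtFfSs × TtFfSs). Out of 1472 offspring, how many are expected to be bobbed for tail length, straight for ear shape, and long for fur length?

Trihybrid cross: TtFfSs × TtFfSs
Each trait segregates independently with a 3:1 phenotypic ratio, so each gene contributes 3/4 (dominant) or 1/4 (recessive).
Target: bobbed (tail length), straight (ear shape), long (fur length)
Probability = product of independent per-trait probabilities
= 1/4 × 1/4 × 1/4 = 1/64
Expected count = 1/64 × 1472 = 23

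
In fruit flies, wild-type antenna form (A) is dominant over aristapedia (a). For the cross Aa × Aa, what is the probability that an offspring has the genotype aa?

Punnett square for Aa × Aa:
Offspring genotypes: 1 AA, 2 Aa, 1 aa
Total offspring: 4
Count with target: 1
Probability: 1/4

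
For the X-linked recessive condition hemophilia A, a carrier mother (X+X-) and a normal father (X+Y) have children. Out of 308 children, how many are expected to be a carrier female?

Cross: X+X- × X+Y
Offspring: 1 X+X+, 1 X+Y, 1 X+X-, 1 X-Y
Probability of a carrier female: 1/4
Expected count = 1/4 × 308 = 77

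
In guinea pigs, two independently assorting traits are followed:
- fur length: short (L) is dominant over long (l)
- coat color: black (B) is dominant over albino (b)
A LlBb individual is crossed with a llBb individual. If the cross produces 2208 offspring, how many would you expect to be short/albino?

Dihybrid cross LlBb × llBb — consider each gene separately:
fur length: Ll × ll → 2 Ll, 2 ll → 2 L_ : 2 ll (out of 4)
coat color: Bb × Bb → 1 BB, 2 Bb, 1 bb → 3 B_ : 1 bb (out of 4)
Combine (counts out of 4 × 4 = 16): short/black (L_B_) = 2×3 = 6; short/albino (L_bb) = 2×1 = 2; long/black (llB_) = 2×3 = 6; long/albino (llbb) = 2×1 = 2
Phenotype counts (out of 16): 6 short/black, 2 short/albino, 6 long/black, 2 long/albino
short/albino: 2 out of 16 → fraction 1/8
Expected count = 1/8 × 2208 = 276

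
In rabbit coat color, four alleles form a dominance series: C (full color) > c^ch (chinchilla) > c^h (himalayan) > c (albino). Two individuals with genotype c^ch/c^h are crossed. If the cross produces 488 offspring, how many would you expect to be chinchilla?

Cross: c^ch/c^h × c^ch/c^h
Allele dominance: C > c^ch > c^h > c
Offspring genotypes: 1 c^ch/c^ch, 2 c^ch/c^h, 1 c^h/c^h
Phenotype counts: 3 chinchilla, 1 himalayan
chinchilla: 3 out of 4 → fraction 3/4
Expected count = 3/4 × 488 = 366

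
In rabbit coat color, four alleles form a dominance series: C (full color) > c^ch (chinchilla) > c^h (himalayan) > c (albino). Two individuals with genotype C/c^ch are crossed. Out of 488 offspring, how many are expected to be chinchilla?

Cross: C/c^ch × C/c^ch
Allele dominance: C > c^ch > c^h > c
Offspring genotypes: 1 C/C, 2 C/c^ch, 1 c^ch/c^ch
Phenotype counts: 3 full color, 1 chinchilla
chinchilla: 1 out of 4 → fraction 1/4
Expected count = 1/4 × 488 = 122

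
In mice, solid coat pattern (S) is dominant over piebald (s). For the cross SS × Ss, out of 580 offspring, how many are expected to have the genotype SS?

Punnett square for SS × Ss:
Offspring genotypes: 2 SS, 2 Ss
Total offspring: 4
Count with target: 2
Probability: 2/4 = 1/2
Expected count = 1/2 × 580 = 290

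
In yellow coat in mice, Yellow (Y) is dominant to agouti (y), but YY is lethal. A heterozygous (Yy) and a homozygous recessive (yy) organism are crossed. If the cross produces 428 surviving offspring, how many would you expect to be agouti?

Cross: Yy × yy
Punnett square offspring (before lethality): 2 Yy, 2 yy
No YY offspring are produced in this cross.
agouti: 2 out of 4 → fraction 1/2
Expected count = 1/2 × 428 = 214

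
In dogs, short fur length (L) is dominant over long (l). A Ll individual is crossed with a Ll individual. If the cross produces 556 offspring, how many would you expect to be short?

Punnett square for Ll × Ll:
Offspring genotypes: 1 LL, 2 Ll, 1 ll
short: 3, long: 1
short: 3 out of 4 → fraction 3/4
Expected count = 3/4 × 556 = 417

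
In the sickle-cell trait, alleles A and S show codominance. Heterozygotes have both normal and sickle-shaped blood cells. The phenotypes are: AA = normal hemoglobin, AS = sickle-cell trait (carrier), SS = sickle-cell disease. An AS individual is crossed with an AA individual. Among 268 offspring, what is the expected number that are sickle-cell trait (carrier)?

Punnett square for AS × AA:
Offspring genotypes: 2 AA, 2 AS
Phenotype counts: 2 normal hemoglobin, 2 sickle-cell trait (carrier)
sickle-cell trait (carrier): 2 out of 4 → fraction 1/2
Expected count = 1/2 × 268 = 134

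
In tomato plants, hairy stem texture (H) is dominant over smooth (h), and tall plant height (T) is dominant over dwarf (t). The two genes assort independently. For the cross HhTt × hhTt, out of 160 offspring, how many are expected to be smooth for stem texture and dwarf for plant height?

Dihybrid cross HhTt × hhTt — consider each gene separately:
stem texture: Hh × hh → 2 Hh, 2 hh → 2 H_ : 2 hh (out of 4)
plant height: Tt × Tt → 1 TT, 2 Tt, 1 tt → 3 T_ : 1 tt (out of 4)
Looking for: smooth (hh) and dwarf (tt)
P(smooth) = 2/4, P(dwarf) = 1/4
P(both) = 2/4 × 1/4 = 2/16 = 1/8
Expected count = 1/8 × 160 = 20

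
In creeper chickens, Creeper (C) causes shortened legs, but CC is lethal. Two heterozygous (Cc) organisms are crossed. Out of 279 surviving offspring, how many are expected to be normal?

Cross: Cc × Cc
Punnett square offspring (before lethality): 1 CC, 2 Cc, 1 cc
The CC genotype is lethal (embryos die); surviving offspring: 2 Cc, 1 cc
normal: 1 out of 3 → fraction 1/3
Expected count = 1/3 × 279 = 93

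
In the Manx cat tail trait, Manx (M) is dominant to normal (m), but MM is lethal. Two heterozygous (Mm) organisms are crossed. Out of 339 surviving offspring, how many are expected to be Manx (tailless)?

Cross: Mm × Mm
Punnett square offspring (before lethality): 1 MM, 2 Mm, 1 mm
The MM genotype is lethal (embryos die); surviving offspring: 2 Mm, 1 mm
Manx (tailless): 2 out of 3 → fraction 2/3
Expected count = 2/3 × 339 = 226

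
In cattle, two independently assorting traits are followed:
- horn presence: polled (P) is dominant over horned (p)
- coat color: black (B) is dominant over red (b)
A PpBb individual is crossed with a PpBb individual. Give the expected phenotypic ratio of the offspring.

Dihybrid cross PpBb × PpBb — consider each gene separately:
horn presence: Pp × Pp → 1 PP, 2 Pp, 1 pp → 3 P_ : 1 pp (out of 4)
coat color: Bb × Bb → 1 BB, 2 Bb, 1 bb → 3 B_ : 1 bb (out of 4)
Combine (counts out of 4 × 4 = 16): polled/black (P_B_) = 3×3 = 9; polled/red (P_bb) = 3×1 = 3; horned/black (ppB_) = 1×3 = 3; horned/red (ppbb) = 1×1 = 1
Phenotype counts (out of 16): 9 polled/black, 3 polled/red, 3 horned/black, 1 horned/red
Ratio: 9 polled/black : 3 polled/red : 3 horned/black : 1 horned/red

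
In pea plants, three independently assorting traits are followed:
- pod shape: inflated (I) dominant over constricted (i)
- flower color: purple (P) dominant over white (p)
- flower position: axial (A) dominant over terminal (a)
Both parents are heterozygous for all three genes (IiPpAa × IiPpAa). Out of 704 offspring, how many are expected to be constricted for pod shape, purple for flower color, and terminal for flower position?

Trihybrid cross: IiPpAa × IiPpAa
Each trait segregates independently with a 3:1 phenotypic ratio, so each gene contributes 3/4 (dominant) or 1/4 (recessive).
Target: constricted (pod shape), purple (flower color), terminal (flower position)
Probability = product of independent per-trait probabilities
= 1/4 × 3/4 × 1/4 = 3/64
Expected count = 3/64 × 704 = 33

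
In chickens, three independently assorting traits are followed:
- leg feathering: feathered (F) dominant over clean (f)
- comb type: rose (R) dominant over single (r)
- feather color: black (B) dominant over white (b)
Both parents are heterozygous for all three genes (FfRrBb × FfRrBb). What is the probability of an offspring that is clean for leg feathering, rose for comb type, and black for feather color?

Trihybrid cross: FfRrBb × FfRrBb
Each trait segregates independently with a 3:1 phenotypic ratio, so each gene contributes 3/4 (dominant) or 1/4 (recessive).
Target: clean (leg feathering), rose (comb type), black (feather color)
Probability = product of independent per-trait probabilities
= 1/4 × 3/4 × 3/4 = 9/64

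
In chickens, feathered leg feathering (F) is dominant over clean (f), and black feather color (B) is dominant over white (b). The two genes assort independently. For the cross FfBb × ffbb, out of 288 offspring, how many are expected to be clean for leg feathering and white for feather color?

Dihybrid cross FfBb × ffbb — consider each gene separately:
leg feathering: Ff × ff → 2 Ff, 2 ff → 2 F_ : 2 ff (out of 4)
feather color: Bb × bb → 2 Bb, 2 bb → 2 B_ : 2 bb (out of 4)
Looking for: clean (ff) and white (bb)
P(clean) = 2/4, P(white) = 2/4
P(both) = 2/4 × 2/4 = 4/16 = 1/4
Expected count = 1/4 × 288 = 72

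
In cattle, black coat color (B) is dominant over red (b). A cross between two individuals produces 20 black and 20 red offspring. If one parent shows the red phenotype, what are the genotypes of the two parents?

Observed offspring: 20 black, 20 red
The observed ratio simplifies to 1:1. One parent shows red, so its genotype must be bb. A 1:1 offspring split requires the other parent to be heterozygous (Bb).
Parent genotypes: bb × Bb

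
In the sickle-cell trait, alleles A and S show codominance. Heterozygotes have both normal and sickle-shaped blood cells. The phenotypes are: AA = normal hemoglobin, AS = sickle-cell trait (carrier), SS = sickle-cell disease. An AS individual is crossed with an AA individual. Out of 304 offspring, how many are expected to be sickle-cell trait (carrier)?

Punnett square for AS × AA:
Offspring genotypes: 2 AA, 2 AS
Phenotype counts: 2 normal hemoglobin, 2 sickle-cell trait (carrier)
sickle-cell trait (carrier): 2 out of 4 → fraction 1/2
Expected count = 1/2 × 304 = 152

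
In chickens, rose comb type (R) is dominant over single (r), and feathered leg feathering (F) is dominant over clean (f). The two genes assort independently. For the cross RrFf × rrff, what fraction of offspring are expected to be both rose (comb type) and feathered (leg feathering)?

Dihybrid cross RrFf × rrff — consider each gene separately:
comb type: Rr × rr → 2 Rr, 2 rr → 2 R_ : 2 rr (out of 4)
leg feathering: Ff × ff → 2 Ff, 2 ff → 2 F_ : 2 ff (out of 4)
Looking for: rose (R_) and feathered (F_)
P(rose) = 2/4, P(feathered) = 2/4
P(both) = 2/4 × 2/4 = 4/16 = 1/4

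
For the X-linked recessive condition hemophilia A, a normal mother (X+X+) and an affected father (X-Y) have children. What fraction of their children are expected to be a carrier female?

Cross: X+X+ × X-Y
Offspring: 2 X+X-, 2 X+Y
Probability of a carrier female: 2/4 = 1/2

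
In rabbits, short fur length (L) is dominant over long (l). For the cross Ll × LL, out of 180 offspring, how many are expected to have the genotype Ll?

Punnett square for Ll × LL:
Offspring genotypes: 2 LL, 2 Ll
Total offspring: 4
Count with target: 2
Probability: 2/4 = 1/2
Expected count = 1/2 × 180 = 90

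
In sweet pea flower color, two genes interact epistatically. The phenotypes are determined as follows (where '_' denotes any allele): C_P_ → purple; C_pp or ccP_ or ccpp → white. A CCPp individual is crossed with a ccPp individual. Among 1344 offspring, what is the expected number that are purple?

Cross: CCPp × ccPp — consider each gene separately:
C gene: CC × cc → 4 Cc → 4 C_ (out of 4)
P gene: Pp × Pp → 1 PP, 2 Pp, 1 pp → 3 P_ : 1 pp (out of 4)
Genotype classes (out of 4 × 4 = 16): C_P_ = 4×3 = 12; C_pp = 4×1 = 4
Apply the phenotype rules: C_P_ (12) → purple; C_pp (4) → white
Phenotype counts (out of 16): 12 purple, 4 white
purple: 12 out of 16 → fraction 3/4
Expected count = 3/4 × 1344 = 1008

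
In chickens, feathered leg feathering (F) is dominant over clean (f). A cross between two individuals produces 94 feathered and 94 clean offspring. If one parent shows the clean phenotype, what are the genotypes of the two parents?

Observed offspring: 94 feathered, 94 clean
The observed ratio simplifies to 1:1. One parent shows clean, so its genotype must be ff. A 1:1 offspring split requires the other parent to be heterozygous (Ff).
Parent genotypes: ff × Ff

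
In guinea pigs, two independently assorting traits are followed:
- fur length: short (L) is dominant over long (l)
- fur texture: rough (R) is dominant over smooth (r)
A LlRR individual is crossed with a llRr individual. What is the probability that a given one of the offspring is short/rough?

Dihybrid cross LlRR × llRr — consider each gene separately:
fur length: Ll × ll → 2 Ll, 2 ll → 2 L_ : 2 ll (out of 4)
fur texture: RR × Rr → 2 RR, 2 Rr → 4 R_ (out of 4)
Combine (counts out of 4 × 4 = 16): short/rough (L_R_) = 2×4 = 8; long/rough (llR_) = 2×4 = 8
Phenotype counts (out of 16): 8 short/rough, 8 long/rough
short/rough: 8 out of 16
Probability: 8/16 = 1/2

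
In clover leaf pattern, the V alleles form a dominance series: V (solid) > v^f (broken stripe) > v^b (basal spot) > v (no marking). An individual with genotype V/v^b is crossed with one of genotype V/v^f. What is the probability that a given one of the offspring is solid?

Cross: V/v^b × V/v^f
Allele dominance: V > v^f > v^b > v
Offspring genotypes: 1 V/V, 1 V/v^f, 1 V/v^b, 1 v^f/v^b
Phenotype counts: 3 solid, 1 broken stripe
solid: 3 out of 4
Probability: 3/4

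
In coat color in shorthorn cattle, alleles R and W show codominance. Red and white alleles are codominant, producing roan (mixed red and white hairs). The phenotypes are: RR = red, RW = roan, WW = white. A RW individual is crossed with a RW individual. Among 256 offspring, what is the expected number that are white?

Punnett square for RW × RW:
Offspring genotypes: 1 RR, 2 RW, 1 WW
Phenotype counts: 1 red, 2 roan, 1 white
white: 1 out of 4 → fraction 1/4
Expected count = 1/4 × 256 = 64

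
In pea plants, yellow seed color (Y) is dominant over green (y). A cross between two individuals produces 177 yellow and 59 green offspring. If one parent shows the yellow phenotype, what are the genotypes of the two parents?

Observed offspring: 177 yellow, 59 green
The observed ratio simplifies to 3:1. Green (yy) offspring appear, so each parent must contribute one y allele. The parent stated to show yellow carries Y, so it is Yy. The other parent is then either Yy or yy: Yy × yy would give a 1:1 split, whereas Yy × Yy gives 3:1 — matching the data. So both parents are heterozygous (Yy × Yy).
Parent genotypes: Yy × Yy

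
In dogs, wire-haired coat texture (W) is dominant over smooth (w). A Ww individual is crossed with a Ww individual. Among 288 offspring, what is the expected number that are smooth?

Punnett square for Ww × Ww:
Offspring genotypes: 1 WW, 2 Ww, 1 ww
wire-haired: 3, smooth: 1
smooth: 1 out of 4 → fraction 1/4
Expected count = 1/4 × 288 = 72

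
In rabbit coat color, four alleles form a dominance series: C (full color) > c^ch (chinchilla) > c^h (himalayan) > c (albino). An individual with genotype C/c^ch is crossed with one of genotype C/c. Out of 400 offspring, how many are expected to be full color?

Cross: C/c^ch × C/c
Allele dominance: C > c^ch > c^h > c
Offspring genotypes: 1 C/C, 1 C/c, 1 C/c^ch, 1 c^ch/c
Phenotype counts: 3 full color, 1 chinchilla
full color: 3 out of 4 → fraction 3/4
Expected count = 3/4 × 400 = 300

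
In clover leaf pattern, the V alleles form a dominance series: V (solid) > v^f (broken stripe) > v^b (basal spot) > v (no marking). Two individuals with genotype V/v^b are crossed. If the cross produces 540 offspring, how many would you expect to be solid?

Cross: V/v^b × V/v^b
Allele dominance: V > v^f > v^b > v
Offspring genotypes: 1 V/V, 2 V/v^b, 1 v^b/v^b
Phenotype counts: 3 solid, 1 basal spot
solid: 3 out of 4 → fraction 3/4
Expected count = 3/4 × 540 = 405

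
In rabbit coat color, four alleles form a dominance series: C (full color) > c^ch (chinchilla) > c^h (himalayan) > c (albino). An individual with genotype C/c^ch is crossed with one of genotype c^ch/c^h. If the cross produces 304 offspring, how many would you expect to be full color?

Cross: C/c^ch × c^ch/c^h
Allele dominance: C > c^ch > c^h > c
Offspring genotypes: 1 C/c^ch, 1 C/c^h, 1 c^ch/c^ch, 1 c^ch/c^h
Phenotype counts: 2 full color, 2 chinchilla
full color: 2 out of 4 → fraction 1/2
Expected count = 1/2 × 304 = 152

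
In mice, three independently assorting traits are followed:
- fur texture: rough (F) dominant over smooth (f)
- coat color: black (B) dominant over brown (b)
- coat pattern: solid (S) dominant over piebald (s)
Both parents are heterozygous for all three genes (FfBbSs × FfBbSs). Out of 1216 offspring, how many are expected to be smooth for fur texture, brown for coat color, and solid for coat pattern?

Trihybrid cross: FfBbSs × FfBbSs
Each trait segregates independently with a 3:1 phenotypic ratio, so each gene contributes 3/4 (dominant) or 1/4 (recessive).
Target: smooth (fur texture), brown (coat color), solid (coat pattern)
Probability = product of independent per-trait probabilities
= 1/4 × 1/4 × 3/4 = 3/64
Expected count = 3/64 × 1216 = 57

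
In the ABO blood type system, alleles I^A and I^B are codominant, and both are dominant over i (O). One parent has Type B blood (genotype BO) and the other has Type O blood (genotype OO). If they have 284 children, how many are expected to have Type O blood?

Cross: BO × OO
Possible offspring genotypes: 2 BO, 2 OO
Blood type counts: 2 Type B, 2 Type O
Probability of Type O: 2/4 = 1/2
Expected count = 1/2 × 284 = 142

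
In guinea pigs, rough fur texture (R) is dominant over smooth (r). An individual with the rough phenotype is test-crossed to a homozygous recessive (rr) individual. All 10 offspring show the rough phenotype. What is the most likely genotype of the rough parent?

Test cross: ? × rr
All offspring are rough.
If the unknown parent were heterozygous (Rr), about half of 10 offspring would be smooth; none are. The unknown parent is most likely homozygous dominant (RR).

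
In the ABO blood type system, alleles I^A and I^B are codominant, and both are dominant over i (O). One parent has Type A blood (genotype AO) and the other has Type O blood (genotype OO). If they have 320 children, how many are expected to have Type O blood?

Cross: AO × OO
Possible offspring genotypes: 2 AO, 2 OO
Blood type counts: 2 Type A, 2 Type O
Probability of Type O: 2/4 = 1/2
Expected count = 1/2 × 320 = 160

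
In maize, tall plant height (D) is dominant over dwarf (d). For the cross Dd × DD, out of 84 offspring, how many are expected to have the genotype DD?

Punnett square for Dd × DD:
Offspring genotypes: 2 DD, 2 Dd
Total offspring: 4
Count with target: 2
Probability: 2/4 = 1/2
Expected count = 1/2 × 84 = 42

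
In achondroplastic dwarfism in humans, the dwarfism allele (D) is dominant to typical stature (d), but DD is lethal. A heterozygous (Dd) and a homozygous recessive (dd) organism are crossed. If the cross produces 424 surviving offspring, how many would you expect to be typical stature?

Cross: Dd × dd
Punnett square offspring (before lethality): 2 Dd, 2 dd
No DD offspring are produced in this cross.
typical stature: 2 out of 4 → fraction 1/2
Expected count = 1/2 × 424 = 212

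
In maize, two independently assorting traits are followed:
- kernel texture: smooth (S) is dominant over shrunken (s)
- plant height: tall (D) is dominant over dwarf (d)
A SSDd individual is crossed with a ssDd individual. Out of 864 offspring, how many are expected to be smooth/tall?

Dihybrid cross SSDd × ssDd — consider each gene separately:
kernel texture: SS × ss → 4 Ss → 4 S_ (out of 4)
plant height: Dd × Dd → 1 DD, 2 Dd, 1 dd → 3 D_ : 1 dd (out of 4)
Combine (counts out of 4 × 4 = 16): smooth/tall (S_D_) = 4×3 = 12; smooth/dwarf (S_dd) = 4×1 = 4
Phenotype counts (out of 16): 12 smooth/tall, 4 smooth/dwarf
smooth/tall: 12 out of 16 → fraction 3/4
Expected count = 3/4 × 864 = 648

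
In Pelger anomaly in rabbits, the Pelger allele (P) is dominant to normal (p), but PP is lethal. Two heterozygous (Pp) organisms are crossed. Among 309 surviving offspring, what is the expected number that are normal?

Cross: Pp × Pp
Punnett square offspring (before lethality): 1 PP, 2 Pp, 1 pp
The PP genotype is lethal (embryos die); surviving offspring: 2 Pp, 1 pp
normal: 1 out of 3 → fraction 1/3
Expected count = 1/3 × 309 = 103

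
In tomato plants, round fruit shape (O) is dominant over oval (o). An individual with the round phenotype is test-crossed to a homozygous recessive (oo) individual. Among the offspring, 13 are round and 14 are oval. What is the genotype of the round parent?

Test cross: ? × oo
Offspring: 13 round, 14 oval — approximately 1:1.
A 1:1 ratio in a test cross indicates the unknown parent is heterozygous (Oo).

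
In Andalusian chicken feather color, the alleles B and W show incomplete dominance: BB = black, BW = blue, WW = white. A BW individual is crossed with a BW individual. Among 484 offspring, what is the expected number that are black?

Punnett square for BW × BW:
Offspring genotypes: 1 BB, 2 BW, 1 WW
Phenotype counts: 1 black, 2 blue, 1 white
black: 1 out of 4 → fraction 1/4
Expected count = 1/4 × 484 = 121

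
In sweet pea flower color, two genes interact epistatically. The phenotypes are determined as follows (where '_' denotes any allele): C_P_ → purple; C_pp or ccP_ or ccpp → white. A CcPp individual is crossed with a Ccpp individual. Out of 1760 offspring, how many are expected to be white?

Cross: CcPp × Ccpp — consider each gene separately:
C gene: Cc × Cc → 1 CC, 2 Cc, 1 cc → 3 C_ : 1 cc (out of 4)
P gene: Pp × pp → 2 Pp, 2 pp → 2 P_ : 2 pp (out of 4)
Genotype classes (out of 4 × 4 = 16): C_P_ = 3×2 = 6; C_pp = 3×2 = 6; ccP_ = 1×2 = 2; ccpp = 1×2 = 2
Apply the phenotype rules: C_P_ (6) → purple; C_pp (6) + ccP_ (2) + ccpp (2) → white
Phenotype counts (out of 16): 6 purple, 10 white
white: 10 out of 16 → fraction 5/8
Expected count = 5/8 × 1760 = 1100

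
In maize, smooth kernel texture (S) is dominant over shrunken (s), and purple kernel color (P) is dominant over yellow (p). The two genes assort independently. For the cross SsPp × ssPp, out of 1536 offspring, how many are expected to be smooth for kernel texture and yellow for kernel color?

Dihybrid cross SsPp × ssPp — consider each gene separately:
kernel texture: Ss × ss → 2 Ss, 2 ss → 2 S_ : 2 ss (out of 4)
kernel color: Pp × Pp → 1 PP, 2 Pp, 1 pp → 3 P_ : 1 pp (out of 4)
Looking for: smooth (S_) and yellow (pp)
P(smooth) = 2/4, P(yellow) = 1/4
P(both) = 2/4 × 1/4 = 2/16 = 1/8
Expected count = 1/8 × 1536 = 192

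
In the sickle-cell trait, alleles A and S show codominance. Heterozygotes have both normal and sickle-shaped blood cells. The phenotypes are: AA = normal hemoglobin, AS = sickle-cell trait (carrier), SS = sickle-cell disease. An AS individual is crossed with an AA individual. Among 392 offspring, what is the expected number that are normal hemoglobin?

Punnett square for AS × AA:
Offspring genotypes: 2 AA, 2 AS
Phenotype counts: 2 normal hemoglobin, 2 sickle-cell trait (carrier)
normal hemoglobin: 2 out of 4 → fraction 1/2
Expected count = 1/2 × 392 = 196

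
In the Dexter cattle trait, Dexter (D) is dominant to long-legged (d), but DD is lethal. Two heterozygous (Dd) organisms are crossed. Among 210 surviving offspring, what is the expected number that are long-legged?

Cross: Dd × Dd
Punnett square offspring (before lethality): 1 DD, 2 Dd, 1 dd
The DD genotype is lethal (embryos die); surviving offspring: 2 Dd, 1 dd
long-legged: 1 out of 3 → fraction 1/3
Expected count = 1/3 × 210 = 70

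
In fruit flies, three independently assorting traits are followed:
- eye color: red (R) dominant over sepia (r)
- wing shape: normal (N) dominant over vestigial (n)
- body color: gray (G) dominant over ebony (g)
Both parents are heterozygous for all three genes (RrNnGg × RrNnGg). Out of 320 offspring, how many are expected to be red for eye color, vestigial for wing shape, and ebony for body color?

Trihybrid cross: RrNnGg × RrNnGg
Each trait segregates independently with a 3:1 phenotypic ratio, so each gene contributes 3/4 (dominant) or 1/4 (recessive).
Target: red (eye color), vestigial (wing shape), ebony (body color)
Probability = product of independent per-trait probabilities
= 3/4 × 1/4 × 1/4 = 3/64
Expected count = 3/64 × 320 = 15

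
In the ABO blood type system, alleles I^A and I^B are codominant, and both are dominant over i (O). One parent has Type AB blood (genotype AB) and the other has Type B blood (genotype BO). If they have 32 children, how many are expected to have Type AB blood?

Cross: AB × BO
Possible offspring genotypes: 1 AB, 1 AO, 1 BB, 1 BO
Blood type counts: 1 Type AB, 1 Type A, 2 Type B
Probability of Type AB: 1/4
Expected count = 1/4 × 32 = 8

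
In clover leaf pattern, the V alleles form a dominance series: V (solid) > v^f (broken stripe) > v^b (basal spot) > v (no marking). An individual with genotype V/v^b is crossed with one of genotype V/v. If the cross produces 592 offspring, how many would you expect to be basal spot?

Cross: V/v^b × V/v
Allele dominance: V > v^f > v^b > v
Offspring genotypes: 1 V/V, 1 V/v, 1 V/v^b, 1 v^b/v
Phenotype counts: 3 solid, 1 basal spot
basal spot: 1 out of 4 → fraction 1/4
Expected count = 1/4 × 592 = 148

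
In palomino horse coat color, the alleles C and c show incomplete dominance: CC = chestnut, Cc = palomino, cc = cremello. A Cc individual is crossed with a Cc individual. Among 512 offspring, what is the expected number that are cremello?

Punnett square for Cc × Cc:
Offspring genotypes: 1 CC, 2 Cc, 1 cc
Phenotype counts: 1 chestnut, 2 palomino, 1 cremello
cremello: 1 out of 4 → fraction 1/4
Expected count = 1/4 × 512 = 128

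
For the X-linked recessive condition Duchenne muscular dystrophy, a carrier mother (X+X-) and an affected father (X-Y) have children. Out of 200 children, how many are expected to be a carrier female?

Cross: X+X- × X-Y
Offspring: 1 X+X-, 1 X+Y, 1 X-X-, 1 X-Y
Probability of a carrier female: 1/4
Expected count = 1/4 × 200 = 50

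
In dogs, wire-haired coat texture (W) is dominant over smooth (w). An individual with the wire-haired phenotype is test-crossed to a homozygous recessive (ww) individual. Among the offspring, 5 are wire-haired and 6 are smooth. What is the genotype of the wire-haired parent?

Test cross: ? × ww
Offspring: 5 wire-haired, 6 smooth — approximately 1:1.
A 1:1 ratio in a test cross indicates the unknown parent is heterozygous (Ww).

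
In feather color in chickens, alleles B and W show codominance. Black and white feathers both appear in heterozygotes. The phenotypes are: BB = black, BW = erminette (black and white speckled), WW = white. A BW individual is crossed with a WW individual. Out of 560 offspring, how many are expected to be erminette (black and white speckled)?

Punnett square for BW × WW:
Offspring genotypes: 2 BW, 2 WW
Phenotype counts: 2 erminette (black and white speckled), 2 white
erminette (black and white speckled): 2 out of 4 → fraction 1/2
Expected count = 1/2 × 560 = 280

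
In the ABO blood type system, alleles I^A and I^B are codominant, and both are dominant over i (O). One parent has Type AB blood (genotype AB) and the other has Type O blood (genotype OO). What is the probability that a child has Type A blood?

Cross: AB × OO
Possible offspring genotypes: 2 AO, 2 BO
Blood type counts: 2 Type A, 2 Type B
Probability of Type A: 2/4 = 1/2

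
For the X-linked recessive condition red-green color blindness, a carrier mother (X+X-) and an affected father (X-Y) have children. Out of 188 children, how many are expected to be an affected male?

Cross: X+X- × X-Y
Offspring: 1 X+X-, 1 X+Y, 1 X-X-, 1 X-Y
Probability of an affected male: 1/4
Expected count = 1/4 × 188 = 47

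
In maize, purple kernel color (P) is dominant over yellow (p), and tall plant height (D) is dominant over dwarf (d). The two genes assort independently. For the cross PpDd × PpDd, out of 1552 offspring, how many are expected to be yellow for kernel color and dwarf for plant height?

Dihybrid cross PpDd × PpDd — consider each gene separately:
kernel color: Pp × Pp → 1 PP, 2 Pp, 1 pp → 3 P_ : 1 pp (out of 4)
plant height: Dd × Dd → 1 DD, 2 Dd, 1 dd → 3 D_ : 1 dd (out of 4)
Looking for: yellow (pp) and dwarf (dd)
P(yellow) = 1/4, P(dwarf) = 1/4
P(both) = 1/4 × 1/4 = 1/16
Expected count = 1/16 × 1552 = 97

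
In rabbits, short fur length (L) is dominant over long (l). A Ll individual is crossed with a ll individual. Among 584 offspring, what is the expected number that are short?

Punnett square for Ll × ll:
Offspring genotypes: 2 Ll, 2 ll
short: 2, long: 2
short: 2 out of 4 → fraction 1/2
Expected count = 1/2 × 584 = 292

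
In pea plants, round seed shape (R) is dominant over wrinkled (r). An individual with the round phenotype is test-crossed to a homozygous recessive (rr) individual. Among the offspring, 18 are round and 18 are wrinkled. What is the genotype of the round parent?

Test cross: ? × rr
Offspring: 18 round, 18 wrinkled — approximately 1:1.
A 1:1 ratio in a test cross indicates the unknown parent is heterozygous (Rr).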